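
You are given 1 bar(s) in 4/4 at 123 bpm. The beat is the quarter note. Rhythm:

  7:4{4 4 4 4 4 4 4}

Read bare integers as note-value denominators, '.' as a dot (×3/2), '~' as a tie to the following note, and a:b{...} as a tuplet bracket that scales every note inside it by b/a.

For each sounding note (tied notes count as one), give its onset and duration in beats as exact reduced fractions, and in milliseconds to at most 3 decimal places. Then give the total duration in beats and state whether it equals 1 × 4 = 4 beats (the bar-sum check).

1) 0.0ms=0b +278.746ms=4/7b
2) 278.746ms=4/7b +278.746ms=4/7b
3) 557.491ms=8/7b +278.746ms=4/7b
4) 836.237ms=12/7b +278.746ms=4/7b
5) 1114.983ms=16/7b +278.746ms=4/7b
6) 1393.728ms=20/7b +278.746ms=4/7b
7) 1672.474ms=24/7b +278.746ms=4/7b
Σ=4b of 4 (123bpm 4/4) — PASS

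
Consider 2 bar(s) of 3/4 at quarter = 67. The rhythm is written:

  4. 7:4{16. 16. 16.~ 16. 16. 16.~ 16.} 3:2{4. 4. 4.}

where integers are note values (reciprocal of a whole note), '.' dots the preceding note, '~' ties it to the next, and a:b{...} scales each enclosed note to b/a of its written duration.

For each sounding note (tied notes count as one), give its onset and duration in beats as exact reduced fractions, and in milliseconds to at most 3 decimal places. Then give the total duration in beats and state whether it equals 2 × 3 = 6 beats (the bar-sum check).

1) 0.0ms=0b +1343.284ms=3/2b
2) 1343.284ms=3/2b +191.898ms=3/14b
3) 1535.181ms=12/7b +191.898ms=3/14b
4) 1727.079ms=27/14b +383.795ms=3/7b
5) 2110.874ms=33/14b +191.898ms=3/14b
6) 2302.772ms=18/7b +383.795ms=3/7b
7) 2686.567ms=3b +895.522ms=1b
8) 3582.09ms=4b +895.522ms=1b
9) 4477.612ms=5b +895.522ms=1b
Σ=6b of 6 (67bpm 3/4) — PASS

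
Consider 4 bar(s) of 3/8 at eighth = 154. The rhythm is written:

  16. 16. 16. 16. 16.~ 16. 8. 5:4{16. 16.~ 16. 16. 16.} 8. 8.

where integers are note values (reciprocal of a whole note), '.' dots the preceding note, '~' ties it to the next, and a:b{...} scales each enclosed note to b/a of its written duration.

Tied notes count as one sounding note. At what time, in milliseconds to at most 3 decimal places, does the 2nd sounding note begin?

1. 0.0ms @ 0 + 292.208ms (3/4)
2. 292.208ms @ 3/4 + 292.208ms (3/4)
3. 584.416ms @ 3/2 + 292.208ms (3/4)
4. 876.623ms @ 9/4 + 292.208ms (3/4)
5. 1168.831ms @ 3 + 584.416ms (3/2)
6. 1753.247ms @ 9/2 + 584.416ms (3/2)
7. 2337.662ms @ 6 + 233.766ms (3/5)
8. 2571.429ms @ 33/5 + 467.532ms (6/5)
9. 3038.961ms @ 39/5 + 233.766ms (3/5)
10. 3272.727ms @ 42/5 + 233.766ms (3/5)
11. 3506.494ms @ 9 + 584.416ms (3/2)
12. 4090.909ms @ 21/2 + 584.416ms (3/2)

note 2 onset = 3/4b = 292.208ms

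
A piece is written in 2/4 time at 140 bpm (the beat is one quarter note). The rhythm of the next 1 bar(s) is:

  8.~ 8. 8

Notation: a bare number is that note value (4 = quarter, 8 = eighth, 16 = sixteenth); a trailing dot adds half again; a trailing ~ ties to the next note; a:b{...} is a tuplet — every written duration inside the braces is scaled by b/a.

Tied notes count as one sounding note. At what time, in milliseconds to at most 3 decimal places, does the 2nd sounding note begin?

1. 0.0ms @ 0 + 642.857ms (3/2)
2. 642.857ms @ 3/2 + 214.286ms (1/2)

note 2 onset = 3/2b = 642.857ms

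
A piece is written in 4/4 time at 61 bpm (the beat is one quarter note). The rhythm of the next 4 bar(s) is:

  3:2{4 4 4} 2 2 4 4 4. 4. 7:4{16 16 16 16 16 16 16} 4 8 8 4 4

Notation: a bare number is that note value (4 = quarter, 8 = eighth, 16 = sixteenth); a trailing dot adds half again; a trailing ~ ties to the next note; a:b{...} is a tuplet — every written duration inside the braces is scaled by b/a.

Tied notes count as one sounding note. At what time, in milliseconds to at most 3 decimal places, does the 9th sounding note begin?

1. 0.0ms @ 0 + 655.738ms (2/3)
2. 655.738ms @ 2/3 + 655.738ms (2/3)
3. 1311.475ms @ 4/3 + 655.738ms (2/3)
4. 1967.213ms @ 2 + 1967.213ms (2)
5. 3934.426ms @ 4 + 1967.213ms (2)
6. 5901.639ms @ 6 + 983.607ms (1)
7. 6885.246ms @ 7 + 983.607ms (1)
8. 7868.852ms @ 8 + 1475.41ms (3/2)
9. 9344.262ms @ 19/2 + 1475.41ms (3/2)
10. 10819.672ms @ 11 + 140.515ms (1/7)
11. 10960.187ms @ 78/7 + 140.515ms (1/7)
12. 11100.703ms @ 79/7 + 140.515ms (1/7)
13. 11241.218ms @ 80/7 + 140.515ms (1/7)
14. 11381.733ms @ 81/7 + 140.515ms (1/7)
15. 11522.248ms @ 82/7 + 140.515ms (1/7)
16. 11662.763ms @ 83/7 + 140.515ms (1/7)
17. 11803.279ms @ 12 + 983.607ms (1)
18. 12786.885ms @ 13 + 491.803ms (1/2)
19. 13278.689ms @ 27/2 + 491.803ms (1/2)
20. 13770.492ms @ 14 + 983.607ms (1)
21. 14754.098ms @ 15 + 983.607ms (1)

note 9 onset = 19/2b = 9344.262ms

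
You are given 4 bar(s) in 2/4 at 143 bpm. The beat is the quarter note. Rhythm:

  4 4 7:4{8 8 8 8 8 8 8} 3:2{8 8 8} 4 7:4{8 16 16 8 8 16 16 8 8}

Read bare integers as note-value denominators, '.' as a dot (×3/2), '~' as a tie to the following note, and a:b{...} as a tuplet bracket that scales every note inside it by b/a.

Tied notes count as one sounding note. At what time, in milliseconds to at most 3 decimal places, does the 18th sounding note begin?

1. 0.0ms @ 0 + 419.58ms (1)
2. 419.58ms @ 1 + 419.58ms (1)
3. 839.161ms @ 2 + 119.88ms (2/7)
4. 959.041ms @ 16/7 + 119.88ms (2/7)
5. 1078.921ms @ 18/7 + 119.88ms (2/7)
6. 1198.801ms @ 20/7 + 119.88ms (2/7)
7. 1318.681ms @ 22/7 + 119.88ms (2/7)
8. 1438.561ms @ 24/7 + 119.88ms (2/7)
9. 1558.442ms @ 26/7 + 119.88ms (2/7)
10. 1678.322ms @ 4 + 139.86ms (1/3)
11. 1818.182ms @ 13/3 + 139.86ms (1/3)
12. 1958.042ms @ 14/3 + 139.86ms (1/3)
13. 2097.902ms @ 5 + 419.58ms (1)
14. 2517.483ms @ 6 + 119.88ms (2/7)
15. 2637.363ms @ 44/7 + 59.94ms (1/7)
16. 2697.303ms @ 45/7 + 59.94ms (1/7)
17. 2757.243ms @ 46/7 + 119.88ms (2/7)
18. 2877.123ms @ 48/7 + 119.88ms (2/7)
19. 2997.003ms @ 50/7 + 59.94ms (1/7)
20. 3056.943ms @ 51/7 + 59.94ms (1/7)
21. 3116.883ms @ 52/7 + 119.88ms (2/7)
22. 3236.763ms @ 54/7 + 119.88ms (2/7)

note 18 onset = 48/7b = 2877.123ms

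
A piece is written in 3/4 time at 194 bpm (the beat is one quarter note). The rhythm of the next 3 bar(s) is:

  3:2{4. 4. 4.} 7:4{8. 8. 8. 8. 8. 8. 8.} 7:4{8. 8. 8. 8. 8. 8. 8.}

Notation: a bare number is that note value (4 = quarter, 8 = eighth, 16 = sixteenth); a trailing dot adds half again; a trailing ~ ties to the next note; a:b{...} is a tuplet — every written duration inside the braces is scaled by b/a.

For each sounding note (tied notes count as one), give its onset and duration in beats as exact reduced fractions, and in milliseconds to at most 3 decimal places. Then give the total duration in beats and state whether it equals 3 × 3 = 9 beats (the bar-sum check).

1) 0.0ms=0b +309.278ms=1b
2) 309.278ms=1b +309.278ms=1b
3) 618.557ms=2b +309.278ms=1b
4) 927.835ms=3b +132.548ms=3/7b
5) 1060.383ms=24/7b +132.548ms=3/7b
6) 1192.931ms=27/7b +132.548ms=3/7b
7) 1325.479ms=30/7b +132.548ms=3/7b
8) 1458.027ms=33/7b +132.548ms=3/7b
9) 1590.574ms=36/7b +132.548ms=3/7b
10) 1723.122ms=39/7b +132.548ms=3/7b
11) 1855.67ms=6b +132.548ms=3/7b
12) 1988.218ms=45/7b +132.548ms=3/7b
13) 2120.766ms=48/7b +132.548ms=3/7b
14) 2253.314ms=51/7b +132.548ms=3/7b
15) 2385.862ms=54/7b +132.548ms=3/7b
16) 2518.409ms=57/7b +132.548ms=3/7b
17) 2650.957ms=60/7b +132.548ms=3/7b
Σ=9b of 9 (194bpm 3/4) — PASS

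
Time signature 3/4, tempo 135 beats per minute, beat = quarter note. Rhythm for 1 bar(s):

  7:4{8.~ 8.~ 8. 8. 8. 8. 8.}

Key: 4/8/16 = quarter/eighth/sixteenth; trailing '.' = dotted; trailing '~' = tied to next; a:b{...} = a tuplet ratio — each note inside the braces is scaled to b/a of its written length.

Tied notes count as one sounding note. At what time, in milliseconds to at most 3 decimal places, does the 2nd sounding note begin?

1. 0.0ms @ 0 + 571.429ms (9/7)
2. 571.429ms @ 9/7 + 190.476ms (3/7)
3. 761.905ms @ 12/7 + 190.476ms (3/7)
4. 952.381ms @ 15/7 + 190.476ms (3/7)
5. 1142.857ms @ 18/7 + 190.476ms (3/7)

note 2 onset = 9/7b = 571.429ms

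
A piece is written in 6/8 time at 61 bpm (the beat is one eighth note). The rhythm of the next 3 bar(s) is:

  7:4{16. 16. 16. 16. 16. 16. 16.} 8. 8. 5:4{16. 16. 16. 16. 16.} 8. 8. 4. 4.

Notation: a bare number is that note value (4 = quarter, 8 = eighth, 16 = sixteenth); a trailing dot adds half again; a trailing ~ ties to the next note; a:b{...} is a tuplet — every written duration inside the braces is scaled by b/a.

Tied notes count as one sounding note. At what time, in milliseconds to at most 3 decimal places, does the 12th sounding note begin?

1. 0.0ms @ 0 + 421.546ms (3/7)
2. 421.546ms @ 3/7 + 421.546ms (3/7)
3. 843.091ms @ 6/7 + 421.546ms (3/7)
4. 1264.637ms @ 9/7 + 421.546ms (3/7)
5. 1686.183ms @ 12/7 + 421.546ms (3/7)
6. 2107.728ms @ 15/7 + 421.546ms (3/7)
7. 2529.274ms @ 18/7 + 421.546ms (3/7)
8. 2950.82ms @ 3 + 1475.41ms (3/2)
9. 4426.23ms @ 9/2 + 1475.41ms (3/2)
10. 5901.639ms @ 6 + 590.164ms (3/5)
11. 6491.803ms @ 33/5 + 590.164ms (3/5)
12. 7081.967ms @ 36/5 + 590.164ms (3/5)
13. 7672.131ms @ 39/5 + 590.164ms (3/5)
14. 8262.295ms @ 42/5 + 590.164ms (3/5)
15. 8852.459ms @ 9 + 1475.41ms (3/2)
16. 10327.869ms @ 21/2 + 1475.41ms (3/2)
17. 11803.279ms @ 12 + 2950.82ms (3)
18. 14754.098ms @ 15 + 2950.82ms (3)

note 12 onset = 36/5b = 7081.967ms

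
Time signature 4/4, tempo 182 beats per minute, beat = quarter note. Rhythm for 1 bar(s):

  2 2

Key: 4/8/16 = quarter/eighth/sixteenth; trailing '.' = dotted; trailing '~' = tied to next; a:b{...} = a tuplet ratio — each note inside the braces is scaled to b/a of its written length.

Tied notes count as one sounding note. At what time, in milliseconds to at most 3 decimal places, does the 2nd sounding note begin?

1. 0.0ms @ 0 + 659.341ms (2)
2. 659.341ms @ 2 + 659.341ms (2)

note 2 onset = 2b = 659.341ms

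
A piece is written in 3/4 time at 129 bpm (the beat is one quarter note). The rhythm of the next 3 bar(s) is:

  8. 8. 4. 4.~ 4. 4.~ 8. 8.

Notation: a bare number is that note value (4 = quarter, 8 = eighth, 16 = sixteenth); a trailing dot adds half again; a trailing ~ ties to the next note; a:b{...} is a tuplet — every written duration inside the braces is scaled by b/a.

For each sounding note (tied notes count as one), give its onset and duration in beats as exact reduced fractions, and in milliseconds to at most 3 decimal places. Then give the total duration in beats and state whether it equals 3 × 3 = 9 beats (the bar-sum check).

1) 0.0ms=0b +348.837ms=3/4b
2) 348.837ms=3/4b +348.837ms=3/4b
3) 697.674ms=3/2b +697.674ms=3/2b
4) 1395.349ms=3b +1395.349ms=3b
5) 2790.698ms=6b +1046.512ms=9/4b
6) 3837.209ms=33/4b +348.837ms=3/4b
Σ=9b of 9 (129bpm 3/4) — PASS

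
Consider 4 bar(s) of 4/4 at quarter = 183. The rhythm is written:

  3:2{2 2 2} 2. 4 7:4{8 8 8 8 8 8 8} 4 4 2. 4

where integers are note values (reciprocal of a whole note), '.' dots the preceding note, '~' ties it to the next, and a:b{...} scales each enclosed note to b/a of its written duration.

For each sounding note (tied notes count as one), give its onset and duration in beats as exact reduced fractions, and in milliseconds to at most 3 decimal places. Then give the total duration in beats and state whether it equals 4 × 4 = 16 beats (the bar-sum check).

1) 0.0ms=0b +437.158ms=4/3b
2) 437.158ms=4/3b +437.158ms=4/3b
3) 874.317ms=8/3b +437.158ms=4/3b
4) 1311.475ms=4b +983.607ms=3b
5) 2295.082ms=7b +327.869ms=1b
6) 2622.951ms=8b +93.677ms=2/7b
7) 2716.628ms=58/7b +93.677ms=2/7b
8) 2810.304ms=60/7b +93.677ms=2/7b
9) 2903.981ms=62/7b +93.677ms=2/7b
10) 2997.658ms=64/7b +93.677ms=2/7b
11) 3091.335ms=66/7b +93.677ms=2/7b
12) 3185.012ms=68/7b +93.677ms=2/7b
13) 3278.689ms=10b +327.869ms=1b
14) 3606.557ms=11b +327.869ms=1b
15) 3934.426ms=12b +983.607ms=3b
16) 4918.033ms=15b +327.869ms=1b
Σ=16b of 16 (183bpm 4/4) — PASS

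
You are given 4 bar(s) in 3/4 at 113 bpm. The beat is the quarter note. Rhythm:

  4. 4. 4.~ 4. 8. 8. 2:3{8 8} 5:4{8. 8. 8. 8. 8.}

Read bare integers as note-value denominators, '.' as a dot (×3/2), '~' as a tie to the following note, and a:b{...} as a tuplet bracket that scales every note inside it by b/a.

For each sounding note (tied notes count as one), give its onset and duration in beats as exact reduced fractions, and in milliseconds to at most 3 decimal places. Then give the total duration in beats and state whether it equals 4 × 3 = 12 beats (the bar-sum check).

1) 0.0ms=0b +796.46ms=3/2b
2) 796.46ms=3/2b +796.46ms=3/2b
3) 1592.92ms=3b +1592.92ms=3b
4) 3185.841ms=6b +398.23ms=3/4b
5) 3584.071ms=27/4b +398.23ms=3/4b
6) 3982.301ms=15/2b +398.23ms=3/4b
7) 4380.531ms=33/4b +398.23ms=3/4b
8) 4778.761ms=9b +318.584ms=3/5b
9) 5097.345ms=48/5b +318.584ms=3/5b
10) 5415.929ms=51/5b +318.584ms=3/5b
11) 5734.513ms=54/5b +318.584ms=3/5b
12) 6053.097ms=57/5b +318.584ms=3/5b
Σ=12b of 12 (113bpm 3/4) — PASS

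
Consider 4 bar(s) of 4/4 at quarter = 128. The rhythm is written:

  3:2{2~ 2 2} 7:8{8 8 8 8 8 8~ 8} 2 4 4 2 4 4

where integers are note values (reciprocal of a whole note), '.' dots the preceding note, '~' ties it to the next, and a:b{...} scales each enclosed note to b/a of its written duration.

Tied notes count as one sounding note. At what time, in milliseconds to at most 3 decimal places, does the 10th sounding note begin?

note 10 onset = 10b = 4687.5ms

1. 0.0ms @ 0 + 1250.0ms (8/3)
2. 1250.0ms @ 8/3 + 625.0ms (4/3)
3. 1875.0ms @ 4 + 267.857ms (4/7)
4. 2142.857ms @ 32/7 + 267.857ms (4/7)
5. 2410.714ms @ 36/7 + 267.857ms (4/7)
6. 2678.571ms @ 40/7 + 267.857ms (4/7)
7. 2946.429ms @ 44/7 + 267.857ms (4/7)
8. 3214.286ms @ 48/7 + 535.714ms (8/7)
9. 3750.0ms @ 8 + 937.5ms (2)
10. 4687.5ms @ 10 + 468.75ms (1)
11. 5156.25ms @ 11 + 468.75ms (1)
12. 5625.0ms @ 12 + 937.5ms (2)
13. 6562.5ms @ 14 + 468.75ms (1)
14. 7031.25ms @ 15 + 468.75ms (1)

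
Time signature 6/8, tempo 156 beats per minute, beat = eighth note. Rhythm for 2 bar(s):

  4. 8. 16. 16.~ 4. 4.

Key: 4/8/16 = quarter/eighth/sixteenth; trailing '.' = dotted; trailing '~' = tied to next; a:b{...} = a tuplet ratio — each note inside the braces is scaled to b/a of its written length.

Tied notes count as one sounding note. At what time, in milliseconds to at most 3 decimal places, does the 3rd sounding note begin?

note 3 onset = 9/2b = 1730.769ms

1. 0.0ms @ 0 + 1153.846ms (3)
2. 1153.846ms @ 3 + 576.923ms (3/2)
3. 1730.769ms @ 9/2 + 288.462ms (3/4)
4. 2019.231ms @ 21/4 + 1442.308ms (15/4)
5. 3461.538ms @ 9 + 1153.846ms (3)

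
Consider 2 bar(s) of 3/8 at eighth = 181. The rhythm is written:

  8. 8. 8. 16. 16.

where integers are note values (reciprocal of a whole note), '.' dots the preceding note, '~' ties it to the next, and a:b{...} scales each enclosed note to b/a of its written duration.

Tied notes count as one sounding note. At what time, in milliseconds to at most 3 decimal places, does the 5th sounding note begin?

note 5 onset = 21/4b = 1740.331ms

1. 0.0ms @ 0 + 497.238ms (3/2)
2. 497.238ms @ 3/2 + 497.238ms (3/2)
3. 994.475ms @ 3 + 497.238ms (3/2)
4. 1491.713ms @ 9/2 + 248.619ms (3/4)
5. 1740.331ms @ 21/4 + 248.619ms (3/4)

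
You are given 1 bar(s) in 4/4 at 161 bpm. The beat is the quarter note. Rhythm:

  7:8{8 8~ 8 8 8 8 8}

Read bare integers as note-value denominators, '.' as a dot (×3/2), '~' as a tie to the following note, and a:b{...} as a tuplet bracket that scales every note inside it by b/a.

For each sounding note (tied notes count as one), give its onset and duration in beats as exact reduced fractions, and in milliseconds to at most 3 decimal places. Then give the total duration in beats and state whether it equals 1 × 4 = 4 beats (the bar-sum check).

1) 0.0ms=0b +212.955ms=4/7b
2) 212.955ms=4/7b +425.909ms=8/7b
3) 638.864ms=12/7b +212.955ms=4/7b
4) 851.819ms=16/7b +212.955ms=4/7b
5) 1064.774ms=20/7b +212.955ms=4/7b
6) 1277.728ms=24/7b +212.955ms=4/7b
Σ=4b of 4 (161bpm 4/4) — PASS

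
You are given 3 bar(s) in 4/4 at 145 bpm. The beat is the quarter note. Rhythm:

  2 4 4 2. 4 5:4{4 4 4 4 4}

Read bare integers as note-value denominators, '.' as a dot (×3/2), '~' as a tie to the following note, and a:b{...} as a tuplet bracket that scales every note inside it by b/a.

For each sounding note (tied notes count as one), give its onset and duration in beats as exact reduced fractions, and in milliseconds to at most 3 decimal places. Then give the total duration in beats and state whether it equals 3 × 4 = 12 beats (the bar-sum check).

1) 0.0ms=0b +827.586ms=2b
2) 827.586ms=2b +413.793ms=1b
3) 1241.379ms=3b +413.793ms=1b
4) 1655.172ms=4b +1241.379ms=3b
5) 2896.552ms=7b +413.793ms=1b
6) 3310.345ms=8b +331.034ms=4/5b
7) 3641.379ms=44/5b +331.034ms=4/5b
8) 3972.414ms=48/5b +331.034ms=4/5b
9) 4303.448ms=52/5b +331.034ms=4/5b
10) 4634.483ms=56/5b +331.034ms=4/5b
Σ=12b of 12 (145bpm 4/4) — PASS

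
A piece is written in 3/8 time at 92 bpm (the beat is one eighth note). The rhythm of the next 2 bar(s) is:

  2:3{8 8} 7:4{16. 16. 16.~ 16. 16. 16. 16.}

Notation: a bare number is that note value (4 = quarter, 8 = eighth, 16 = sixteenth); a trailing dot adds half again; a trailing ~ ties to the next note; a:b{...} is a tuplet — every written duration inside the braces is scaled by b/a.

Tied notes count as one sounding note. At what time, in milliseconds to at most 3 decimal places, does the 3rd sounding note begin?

note 3 onset = 3b = 1956.522ms

1. 0.0ms @ 0 + 978.261ms (3/2)
2. 978.261ms @ 3/2 + 978.261ms (3/2)
3. 1956.522ms @ 3 + 279.503ms (3/7)
4. 2236.025ms @ 24/7 + 279.503ms (3/7)
5. 2515.528ms @ 27/7 + 559.006ms (6/7)
6. 3074.534ms @ 33/7 + 279.503ms (3/7)
7. 3354.037ms @ 36/7 + 279.503ms (3/7)
8. 3633.54ms @ 39/7 + 279.503ms (3/7)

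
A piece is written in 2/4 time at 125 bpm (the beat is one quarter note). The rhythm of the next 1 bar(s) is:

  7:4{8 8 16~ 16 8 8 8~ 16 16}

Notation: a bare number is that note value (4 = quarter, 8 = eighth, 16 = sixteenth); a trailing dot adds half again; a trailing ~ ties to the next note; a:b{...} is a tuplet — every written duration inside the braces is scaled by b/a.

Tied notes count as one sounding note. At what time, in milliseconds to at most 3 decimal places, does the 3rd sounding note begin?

1. 0.0ms @ 0 + 137.143ms (2/7)
2. 137.143ms @ 2/7 + 137.143ms (2/7)
3. 274.286ms @ 4/7 + 137.143ms (2/7)
4. 411.429ms @ 6/7 + 137.143ms (2/7)
5. 548.571ms @ 8/7 + 137.143ms (2/7)
6. 685.714ms @ 10/7 + 205.714ms (3/7)
7. 891.429ms @ 13/7 + 68.571ms (1/7)

note 3 onset = 4/7b = 274.286ms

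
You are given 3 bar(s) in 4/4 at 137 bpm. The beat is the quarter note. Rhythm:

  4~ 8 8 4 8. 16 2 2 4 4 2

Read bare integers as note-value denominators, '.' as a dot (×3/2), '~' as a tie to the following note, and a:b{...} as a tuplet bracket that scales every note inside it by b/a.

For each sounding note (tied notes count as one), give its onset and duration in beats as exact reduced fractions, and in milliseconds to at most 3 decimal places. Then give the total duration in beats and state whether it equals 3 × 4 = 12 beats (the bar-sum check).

1) 0.0ms=0b +656.934ms=3/2b
2) 656.934ms=3/2b +218.978ms=1/2b
3) 875.912ms=2b +437.956ms=1b
4) 1313.869ms=3b +328.467ms=3/4b
5) 1642.336ms=15/4b +109.489ms=1/4b
6) 1751.825ms=4b +875.912ms=2b
7) 2627.737ms=6b +875.912ms=2b
8) 3503.65ms=8b +437.956ms=1b
9) 3941.606ms=9b +437.956ms=1b
10) 4379.562ms=10b +875.912ms=2b
Σ=12b of 12 (137bpm 4/4) — PASS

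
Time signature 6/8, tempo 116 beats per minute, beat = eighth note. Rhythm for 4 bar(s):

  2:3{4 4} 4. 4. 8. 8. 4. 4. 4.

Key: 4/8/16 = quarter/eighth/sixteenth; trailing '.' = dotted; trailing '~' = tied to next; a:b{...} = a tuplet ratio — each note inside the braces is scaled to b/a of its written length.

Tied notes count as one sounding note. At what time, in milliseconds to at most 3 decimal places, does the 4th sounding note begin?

1. 0.0ms @ 0 + 1551.724ms (3)
2. 1551.724ms @ 3 + 1551.724ms (3)
3. 3103.448ms @ 6 + 1551.724ms (3)
4. 4655.172ms @ 9 + 1551.724ms (3)
5. 6206.897ms @ 12 + 775.862ms (3/2)
6. 6982.759ms @ 27/2 + 775.862ms (3/2)
7. 7758.621ms @ 15 + 1551.724ms (3)
8. 9310.345ms @ 18 + 1551.724ms (3)
9. 10862.069ms @ 21 + 1551.724ms (3)

note 4 onset = 9b = 4655.172ms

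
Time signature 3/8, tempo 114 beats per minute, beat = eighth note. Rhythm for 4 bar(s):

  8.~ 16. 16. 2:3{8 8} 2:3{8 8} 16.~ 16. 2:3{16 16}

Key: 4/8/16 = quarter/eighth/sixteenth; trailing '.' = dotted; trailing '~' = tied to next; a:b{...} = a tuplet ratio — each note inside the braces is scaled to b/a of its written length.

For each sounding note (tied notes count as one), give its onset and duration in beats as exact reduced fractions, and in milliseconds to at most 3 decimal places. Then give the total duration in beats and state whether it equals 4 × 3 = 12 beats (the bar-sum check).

1) 0.0ms=0b +1184.211ms=9/4b
2) 1184.211ms=9/4b +394.737ms=3/4b
3) 1578.947ms=3b +789.474ms=3/2b
4) 2368.421ms=9/2b +789.474ms=3/2b
5) 3157.895ms=6b +789.474ms=3/2b
6) 3947.368ms=15/2b +789.474ms=3/2b
7) 4736.842ms=9b +789.474ms=3/2b
8) 5526.316ms=21/2b +394.737ms=3/4b
9) 5921.053ms=45/4b +394.737ms=3/4b
Σ=12b of 12 (114bpm 3/8) — PASS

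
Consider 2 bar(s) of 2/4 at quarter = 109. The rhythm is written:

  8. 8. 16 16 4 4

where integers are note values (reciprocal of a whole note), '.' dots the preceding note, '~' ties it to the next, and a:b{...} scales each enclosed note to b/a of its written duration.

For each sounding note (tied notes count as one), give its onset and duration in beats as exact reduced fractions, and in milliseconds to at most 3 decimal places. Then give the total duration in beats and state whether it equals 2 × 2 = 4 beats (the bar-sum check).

1) 0.0ms=0b +412.844ms=3/4b
2) 412.844ms=3/4b +412.844ms=3/4b
3) 825.688ms=3/2b +137.615ms=1/4b
4) 963.303ms=7/4b +137.615ms=1/4b
5) 1100.917ms=2b +550.459ms=1b
6) 1651.376ms=3b +550.459ms=1b
Σ=4b of 4 (109bpm 2/4) — PASS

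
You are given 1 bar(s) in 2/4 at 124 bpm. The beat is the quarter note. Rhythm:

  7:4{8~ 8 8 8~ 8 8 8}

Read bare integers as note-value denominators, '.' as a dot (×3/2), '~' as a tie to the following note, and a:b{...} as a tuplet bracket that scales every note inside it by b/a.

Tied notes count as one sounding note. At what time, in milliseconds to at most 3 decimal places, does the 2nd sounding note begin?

1. 0.0ms @ 0 + 276.498ms (4/7)
2. 276.498ms @ 4/7 + 138.249ms (2/7)
3. 414.747ms @ 6/7 + 276.498ms (4/7)
4. 691.244ms @ 10/7 + 138.249ms (2/7)
5. 829.493ms @ 12/7 + 138.249ms (2/7)

note 2 onset = 4/7b = 276.498ms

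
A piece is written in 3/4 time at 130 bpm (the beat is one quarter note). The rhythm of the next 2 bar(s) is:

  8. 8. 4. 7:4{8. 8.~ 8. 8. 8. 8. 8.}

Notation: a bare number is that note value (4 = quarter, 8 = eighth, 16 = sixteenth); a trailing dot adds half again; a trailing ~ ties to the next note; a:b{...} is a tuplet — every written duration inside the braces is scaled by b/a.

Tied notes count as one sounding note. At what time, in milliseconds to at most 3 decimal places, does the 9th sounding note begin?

note 9 onset = 39/7b = 2571.429ms

1. 0.0ms @ 0 + 346.154ms (3/4)
2. 346.154ms @ 3/4 + 346.154ms (3/4)
3. 692.308ms @ 3/2 + 692.308ms (3/2)
4. 1384.615ms @ 3 + 197.802ms (3/7)
5. 1582.418ms @ 24/7 + 395.604ms (6/7)
6. 1978.022ms @ 30/7 + 197.802ms (3/7)
7. 2175.824ms @ 33/7 + 197.802ms (3/7)
8. 2373.626ms @ 36/7 + 197.802ms (3/7)
9. 2571.429ms @ 39/7 + 197.802ms (3/7)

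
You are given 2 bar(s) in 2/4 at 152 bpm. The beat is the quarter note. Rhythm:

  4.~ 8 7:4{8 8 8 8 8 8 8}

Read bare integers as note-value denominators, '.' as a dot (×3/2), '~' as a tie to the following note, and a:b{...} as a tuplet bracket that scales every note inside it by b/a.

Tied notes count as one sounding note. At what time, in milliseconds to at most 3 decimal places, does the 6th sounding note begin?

note 6 onset = 22/7b = 1240.602ms

1. 0.0ms @ 0 + 789.474ms (2)
2. 789.474ms @ 2 + 112.782ms (2/7)
3. 902.256ms @ 16/7 + 112.782ms (2/7)
4. 1015.038ms @ 18/7 + 112.782ms (2/7)
5. 1127.82ms @ 20/7 + 112.782ms (2/7)
6. 1240.602ms @ 22/7 + 112.782ms (2/7)
7. 1353.383ms @ 24/7 + 112.782ms (2/7)
8. 1466.165ms @ 26/7 + 112.782ms (2/7)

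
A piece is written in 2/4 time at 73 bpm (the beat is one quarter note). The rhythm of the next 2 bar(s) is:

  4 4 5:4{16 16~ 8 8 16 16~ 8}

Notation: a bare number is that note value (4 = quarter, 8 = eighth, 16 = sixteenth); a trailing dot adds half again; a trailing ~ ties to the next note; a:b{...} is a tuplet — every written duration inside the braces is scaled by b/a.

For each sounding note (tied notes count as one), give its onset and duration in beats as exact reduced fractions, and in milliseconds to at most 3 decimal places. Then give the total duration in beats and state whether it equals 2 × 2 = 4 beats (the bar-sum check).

1) 0.0ms=0b +821.918ms=1b
2) 821.918ms=1b +821.918ms=1b
3) 1643.836ms=2b +164.384ms=1/5b
4) 1808.219ms=11/5b +493.151ms=3/5b
5) 2301.37ms=14/5b +328.767ms=2/5b
6) 2630.137ms=16/5b +164.384ms=1/5b
7) 2794.521ms=17/5b +493.151ms=3/5b
Σ=4b of 4 (73bpm 2/4) — PASS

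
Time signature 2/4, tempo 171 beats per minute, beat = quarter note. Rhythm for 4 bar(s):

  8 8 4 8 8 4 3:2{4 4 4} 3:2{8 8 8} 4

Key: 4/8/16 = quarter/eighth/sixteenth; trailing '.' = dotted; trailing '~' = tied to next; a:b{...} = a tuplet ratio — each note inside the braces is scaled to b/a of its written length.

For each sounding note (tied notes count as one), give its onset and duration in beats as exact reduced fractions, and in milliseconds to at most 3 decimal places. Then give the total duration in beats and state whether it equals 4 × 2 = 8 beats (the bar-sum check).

1) 0.0ms=0b +175.439ms=1/2b
2) 175.439ms=1/2b +175.439ms=1/2b
3) 350.877ms=1b +350.877ms=1b
4) 701.754ms=2b +175.439ms=1/2b
5) 877.193ms=5/2b +175.439ms=1/2b
6) 1052.632ms=3b +350.877ms=1b
7) 1403.509ms=4b +233.918ms=2/3b
8) 1637.427ms=14/3b +233.918ms=2/3b
9) 1871.345ms=16/3b +233.918ms=2/3b
10) 2105.263ms=6b +116.959ms=1/3b
11) 2222.222ms=19/3b +116.959ms=1/3b
12) 2339.181ms=20/3b +116.959ms=1/3b
13) 2456.14ms=7b +350.877ms=1b
Σ=8b of 8 (171bpm 2/4) — PASS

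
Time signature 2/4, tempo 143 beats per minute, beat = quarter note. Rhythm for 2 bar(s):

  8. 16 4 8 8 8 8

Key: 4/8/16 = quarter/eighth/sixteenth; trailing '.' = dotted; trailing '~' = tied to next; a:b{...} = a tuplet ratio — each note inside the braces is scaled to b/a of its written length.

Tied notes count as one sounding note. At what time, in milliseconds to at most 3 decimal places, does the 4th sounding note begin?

1. 0.0ms @ 0 + 314.685ms (3/4)
2. 314.685ms @ 3/4 + 104.895ms (1/4)
3. 419.58ms @ 1 + 419.58ms (1)
4. 839.161ms @ 2 + 209.79ms (1/2)
5. 1048.951ms @ 5/2 + 209.79ms (1/2)
6. 1258.741ms @ 3 + 209.79ms (1/2)
7. 1468.531ms @ 7/2 + 209.79ms (1/2)

note 4 onset = 2b = 839.161ms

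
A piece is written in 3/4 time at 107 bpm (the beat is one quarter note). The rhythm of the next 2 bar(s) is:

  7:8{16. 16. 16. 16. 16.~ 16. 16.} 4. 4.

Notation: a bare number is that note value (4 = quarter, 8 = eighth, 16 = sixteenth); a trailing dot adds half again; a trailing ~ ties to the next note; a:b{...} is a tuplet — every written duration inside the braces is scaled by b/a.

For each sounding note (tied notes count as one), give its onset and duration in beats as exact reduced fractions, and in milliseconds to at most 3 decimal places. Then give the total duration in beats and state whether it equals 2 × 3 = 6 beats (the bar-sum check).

1) 0.0ms=0b +240.32ms=3/7b
2) 240.32ms=3/7b +240.32ms=3/7b
3) 480.641ms=6/7b +240.32ms=3/7b
4) 720.961ms=9/7b +240.32ms=3/7b
5) 961.282ms=12/7b +480.641ms=6/7b
6) 1441.923ms=18/7b +240.32ms=3/7b
7) 1682.243ms=3b +841.121ms=3/2b
8) 2523.364ms=9/2b +841.121ms=3/2b
Σ=6b of 6 (107bpm 3/4) — PASS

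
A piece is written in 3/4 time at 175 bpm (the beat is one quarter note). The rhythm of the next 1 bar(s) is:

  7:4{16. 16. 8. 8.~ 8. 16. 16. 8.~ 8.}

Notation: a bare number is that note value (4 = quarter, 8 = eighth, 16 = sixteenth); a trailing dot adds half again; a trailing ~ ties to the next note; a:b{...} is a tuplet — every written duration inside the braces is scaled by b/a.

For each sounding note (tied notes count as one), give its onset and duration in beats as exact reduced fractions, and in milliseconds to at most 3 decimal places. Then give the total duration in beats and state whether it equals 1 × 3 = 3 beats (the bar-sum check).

1) 0.0ms=0b +73.469ms=3/14b
2) 73.469ms=3/14b +73.469ms=3/14b
3) 146.939ms=3/7b +146.939ms=3/7b
4) 293.878ms=6/7b +293.878ms=6/7b
5) 587.755ms=12/7b +73.469ms=3/14b
6) 661.224ms=27/14b +73.469ms=3/14b
7) 734.694ms=15/7b +293.878ms=6/7b
Σ=3b of 3 (175bpm 3/4) — PASS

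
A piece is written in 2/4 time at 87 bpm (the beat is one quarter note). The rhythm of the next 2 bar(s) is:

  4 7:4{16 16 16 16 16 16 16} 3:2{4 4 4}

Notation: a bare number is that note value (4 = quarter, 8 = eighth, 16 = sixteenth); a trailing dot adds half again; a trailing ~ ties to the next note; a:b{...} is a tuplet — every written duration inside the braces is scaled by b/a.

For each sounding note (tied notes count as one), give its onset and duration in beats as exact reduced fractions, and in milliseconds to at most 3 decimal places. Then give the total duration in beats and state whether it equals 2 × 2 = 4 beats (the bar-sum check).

1) 0.0ms=0b +689.655ms=1b
2) 689.655ms=1b +98.522ms=1/7b
3) 788.177ms=8/7b +98.522ms=1/7b
4) 886.7ms=9/7b +98.522ms=1/7b
5) 985.222ms=10/7b +98.522ms=1/7b
6) 1083.744ms=11/7b +98.522ms=1/7b
7) 1182.266ms=12/7b +98.522ms=1/7b
8) 1280.788ms=13/7b +98.522ms=1/7b
9) 1379.31ms=2b +459.77ms=2/3b
10) 1839.08ms=8/3b +459.77ms=2/3b
11) 2298.851ms=10/3b +459.77ms=2/3b
Σ=4b of 4 (87bpm 2/4) — PASS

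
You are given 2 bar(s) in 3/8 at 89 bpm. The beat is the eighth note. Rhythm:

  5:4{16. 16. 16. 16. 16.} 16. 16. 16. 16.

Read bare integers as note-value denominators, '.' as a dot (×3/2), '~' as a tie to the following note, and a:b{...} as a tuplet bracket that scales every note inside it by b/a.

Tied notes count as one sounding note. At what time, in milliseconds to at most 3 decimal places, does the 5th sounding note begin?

note 5 onset = 12/5b = 1617.978ms

1. 0.0ms @ 0 + 404.494ms (3/5)
2. 404.494ms @ 3/5 + 404.494ms (3/5)
3. 808.989ms @ 6/5 + 404.494ms (3/5)
4. 1213.483ms @ 9/5 + 404.494ms (3/5)
5. 1617.978ms @ 12/5 + 404.494ms (3/5)
6. 2022.472ms @ 3 + 505.618ms (3/4)
7. 2528.09ms @ 15/4 + 505.618ms (3/4)
8. 3033.708ms @ 9/2 + 505.618ms (3/4)
9. 3539.326ms @ 21/4 + 505.618ms (3/4)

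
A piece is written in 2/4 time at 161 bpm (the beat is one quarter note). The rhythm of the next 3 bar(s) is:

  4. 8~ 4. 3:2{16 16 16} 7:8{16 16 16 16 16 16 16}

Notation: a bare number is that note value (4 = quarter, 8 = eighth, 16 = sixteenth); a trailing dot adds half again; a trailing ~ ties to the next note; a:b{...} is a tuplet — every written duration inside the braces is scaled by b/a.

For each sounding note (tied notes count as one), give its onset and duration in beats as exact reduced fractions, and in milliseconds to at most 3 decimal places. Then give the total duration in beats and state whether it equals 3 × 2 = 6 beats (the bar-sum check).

1) 0.0ms=0b +559.006ms=3/2b
2) 559.006ms=3/2b +745.342ms=2b
3) 1304.348ms=7/2b +62.112ms=1/6b
4) 1366.46ms=11/3b +62.112ms=1/6b
5) 1428.571ms=23/6b +62.112ms=1/6b
6) 1490.683ms=4b +106.477ms=2/7b
7) 1597.161ms=30/7b +106.477ms=2/7b
8) 1703.638ms=32/7b +106.477ms=2/7b
9) 1810.115ms=34/7b +106.477ms=2/7b
10) 1916.593ms=36/7b +106.477ms=2/7b
11) 2023.07ms=38/7b +106.477ms=2/7b
12) 2129.547ms=40/7b +106.477ms=2/7b
Σ=6b of 6 (161bpm 2/4) — PASS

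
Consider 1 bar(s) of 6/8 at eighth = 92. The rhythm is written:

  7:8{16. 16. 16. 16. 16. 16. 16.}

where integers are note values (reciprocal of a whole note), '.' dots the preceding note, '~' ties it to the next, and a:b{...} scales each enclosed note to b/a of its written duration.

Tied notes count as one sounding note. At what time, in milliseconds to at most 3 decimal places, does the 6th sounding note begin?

1. 0.0ms @ 0 + 559.006ms (6/7)
2. 559.006ms @ 6/7 + 559.006ms (6/7)
3. 1118.012ms @ 12/7 + 559.006ms (6/7)
4. 1677.019ms @ 18/7 + 559.006ms (6/7)
5. 2236.025ms @ 24/7 + 559.006ms (6/7)
6. 2795.031ms @ 30/7 + 559.006ms (6/7)
7. 3354.037ms @ 36/7 + 559.006ms (6/7)

note 6 onset = 30/7b = 2795.031ms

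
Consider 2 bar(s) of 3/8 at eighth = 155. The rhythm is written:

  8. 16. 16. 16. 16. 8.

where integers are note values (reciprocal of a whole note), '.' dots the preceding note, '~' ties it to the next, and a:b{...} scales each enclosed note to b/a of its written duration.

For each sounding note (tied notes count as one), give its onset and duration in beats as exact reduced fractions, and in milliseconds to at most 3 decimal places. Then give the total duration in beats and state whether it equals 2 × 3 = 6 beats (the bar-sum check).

1) 0.0ms=0b +580.645ms=3/2b
2) 580.645ms=3/2b +290.323ms=3/4b
3) 870.968ms=9/4b +290.323ms=3/4b
4) 1161.29ms=3b +290.323ms=3/4b
5) 1451.613ms=15/4b +290.323ms=3/4b
6) 1741.935ms=9/2b +580.645ms=3/2b
Σ=6b of 6 (155bpm 3/8) — PASS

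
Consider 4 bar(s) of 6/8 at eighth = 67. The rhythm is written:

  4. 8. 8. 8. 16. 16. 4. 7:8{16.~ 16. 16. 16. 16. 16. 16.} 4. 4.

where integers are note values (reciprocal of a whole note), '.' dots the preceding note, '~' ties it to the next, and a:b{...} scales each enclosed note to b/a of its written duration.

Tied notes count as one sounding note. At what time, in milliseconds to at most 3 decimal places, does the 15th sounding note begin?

note 15 onset = 21b = 18805.97ms

1. 0.0ms @ 0 + 2686.567ms (3)
2. 2686.567ms @ 3 + 1343.284ms (3/2)
3. 4029.851ms @ 9/2 + 1343.284ms (3/2)
4. 5373.134ms @ 6 + 1343.284ms (3/2)
5. 6716.418ms @ 15/2 + 671.642ms (3/4)
6. 7388.06ms @ 33/4 + 671.642ms (3/4)
7. 8059.701ms @ 9 + 2686.567ms (3)
8. 10746.269ms @ 12 + 1535.181ms (12/7)
9. 12281.45ms @ 96/7 + 767.591ms (6/7)
10. 13049.041ms @ 102/7 + 767.591ms (6/7)
11. 13816.631ms @ 108/7 + 767.591ms (6/7)
12. 14584.222ms @ 114/7 + 767.591ms (6/7)
13. 15351.812ms @ 120/7 + 767.591ms (6/7)
14. 16119.403ms @ 18 + 2686.567ms (3)
15. 18805.97ms @ 21 + 2686.567ms (3)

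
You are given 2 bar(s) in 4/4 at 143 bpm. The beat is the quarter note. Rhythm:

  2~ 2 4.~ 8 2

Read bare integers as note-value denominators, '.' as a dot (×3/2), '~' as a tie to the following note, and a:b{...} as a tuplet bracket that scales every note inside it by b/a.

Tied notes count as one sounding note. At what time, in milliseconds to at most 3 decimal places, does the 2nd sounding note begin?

1. 0.0ms @ 0 + 1678.322ms (4)
2. 1678.322ms @ 4 + 839.161ms (2)
3. 2517.483ms @ 6 + 839.161ms (2)

note 2 onset = 4b = 1678.322ms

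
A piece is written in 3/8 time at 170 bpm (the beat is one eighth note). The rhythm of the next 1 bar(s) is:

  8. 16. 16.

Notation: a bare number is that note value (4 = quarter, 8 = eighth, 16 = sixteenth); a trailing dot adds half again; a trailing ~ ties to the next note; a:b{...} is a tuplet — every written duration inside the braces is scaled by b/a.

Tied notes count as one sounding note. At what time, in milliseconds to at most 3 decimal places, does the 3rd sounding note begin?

1. 0.0ms @ 0 + 529.412ms (3/2)
2. 529.412ms @ 3/2 + 264.706ms (3/4)
3. 794.118ms @ 9/4 + 264.706ms (3/4)

note 3 onset = 9/4b = 794.118ms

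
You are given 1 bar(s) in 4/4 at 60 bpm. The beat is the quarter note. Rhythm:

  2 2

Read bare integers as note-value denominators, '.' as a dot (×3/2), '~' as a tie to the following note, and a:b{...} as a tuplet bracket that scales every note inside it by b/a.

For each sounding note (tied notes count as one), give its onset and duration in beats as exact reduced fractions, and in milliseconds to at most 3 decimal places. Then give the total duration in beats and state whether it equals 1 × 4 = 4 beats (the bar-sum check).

1) 0.0ms=0b +2000.0ms=2b
2) 2000.0ms=2b +2000.0ms=2b
Σ=4b of 4 (60bpm 4/4) — PASS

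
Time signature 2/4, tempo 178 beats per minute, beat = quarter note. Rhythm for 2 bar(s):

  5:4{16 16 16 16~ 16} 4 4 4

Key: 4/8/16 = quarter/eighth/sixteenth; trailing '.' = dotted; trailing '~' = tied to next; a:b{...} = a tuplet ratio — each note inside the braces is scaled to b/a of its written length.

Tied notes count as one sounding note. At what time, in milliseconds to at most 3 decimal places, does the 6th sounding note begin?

note 6 onset = 2b = 674.157ms

1. 0.0ms @ 0 + 67.416ms (1/5)
2. 67.416ms @ 1/5 + 67.416ms (1/5)
3. 134.831ms @ 2/5 + 67.416ms (1/5)
4. 202.247ms @ 3/5 + 134.831ms (2/5)
5. 337.079ms @ 1 + 337.079ms (1)
6. 674.157ms @ 2 + 337.079ms (1)
7. 1011.236ms @ 3 + 337.079ms (1)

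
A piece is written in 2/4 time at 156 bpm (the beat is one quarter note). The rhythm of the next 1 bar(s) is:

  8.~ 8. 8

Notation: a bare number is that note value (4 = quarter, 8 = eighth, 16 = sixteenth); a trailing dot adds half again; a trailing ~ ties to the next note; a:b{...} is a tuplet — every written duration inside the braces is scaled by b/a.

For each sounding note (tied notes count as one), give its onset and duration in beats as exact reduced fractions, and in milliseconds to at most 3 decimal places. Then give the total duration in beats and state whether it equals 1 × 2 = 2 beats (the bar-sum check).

1) 0.0ms=0b +576.923ms=3/2b
2) 576.923ms=3/2b +192.308ms=1/2b
Σ=2b of 2 (156bpm 2/4) — PASS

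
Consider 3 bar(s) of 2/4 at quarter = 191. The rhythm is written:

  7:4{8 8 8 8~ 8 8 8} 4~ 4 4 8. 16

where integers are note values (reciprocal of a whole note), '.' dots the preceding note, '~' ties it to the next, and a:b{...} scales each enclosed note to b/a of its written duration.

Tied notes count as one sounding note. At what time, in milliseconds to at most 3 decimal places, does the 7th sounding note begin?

note 7 onset = 2b = 628.272ms

1. 0.0ms @ 0 + 89.753ms (2/7)
2. 89.753ms @ 2/7 + 89.753ms (2/7)
3. 179.506ms @ 4/7 + 89.753ms (2/7)
4. 269.26ms @ 6/7 + 179.506ms (4/7)
5. 448.766ms @ 10/7 + 89.753ms (2/7)
6. 538.519ms @ 12/7 + 89.753ms (2/7)
7. 628.272ms @ 2 + 628.272ms (2)
8. 1256.545ms @ 4 + 314.136ms (1)
9. 1570.681ms @ 5 + 235.602ms (3/4)
10. 1806.283ms @ 23/4 + 78.534ms (1/4)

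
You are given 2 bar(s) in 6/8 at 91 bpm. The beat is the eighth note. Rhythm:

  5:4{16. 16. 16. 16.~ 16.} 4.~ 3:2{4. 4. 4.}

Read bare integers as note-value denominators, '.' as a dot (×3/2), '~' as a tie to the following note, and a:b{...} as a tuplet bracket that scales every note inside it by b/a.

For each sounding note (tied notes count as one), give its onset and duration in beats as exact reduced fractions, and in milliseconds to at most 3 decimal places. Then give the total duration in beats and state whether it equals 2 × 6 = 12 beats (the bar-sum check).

1) 0.0ms=0b +395.604ms=3/5b
2) 395.604ms=3/5b +395.604ms=3/5b
3) 791.209ms=6/5b +395.604ms=3/5b
4) 1186.813ms=9/5b +791.209ms=6/5b
5) 1978.022ms=3b +3296.703ms=5b
6) 5274.725ms=8b +1318.681ms=2b
7) 6593.407ms=10b +1318.681ms=2b
Σ=12b of 12 (91bpm 6/8) — PASS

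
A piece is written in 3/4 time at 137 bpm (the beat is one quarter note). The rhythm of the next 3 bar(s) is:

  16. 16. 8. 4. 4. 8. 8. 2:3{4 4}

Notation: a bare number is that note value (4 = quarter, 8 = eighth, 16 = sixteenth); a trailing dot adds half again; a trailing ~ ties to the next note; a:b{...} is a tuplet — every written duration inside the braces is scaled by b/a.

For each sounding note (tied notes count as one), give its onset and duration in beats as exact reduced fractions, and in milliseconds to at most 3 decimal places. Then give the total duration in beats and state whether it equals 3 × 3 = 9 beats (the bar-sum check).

1) 0.0ms=0b +164.234ms=3/8b
2) 164.234ms=3/8b +164.234ms=3/8b
3) 328.467ms=3/4b +328.467ms=3/4b
4) 656.934ms=3/2b +656.934ms=3/2b
5) 1313.869ms=3b +656.934ms=3/2b
6) 1970.803ms=9/2b +328.467ms=3/4b
7) 2299.27ms=21/4b +328.467ms=3/4b
8) 2627.737ms=6b +656.934ms=3/2b
9) 3284.672ms=15/2b +656.934ms=3/2b
Σ=9b of 9 (137bpm 3/4) — PASS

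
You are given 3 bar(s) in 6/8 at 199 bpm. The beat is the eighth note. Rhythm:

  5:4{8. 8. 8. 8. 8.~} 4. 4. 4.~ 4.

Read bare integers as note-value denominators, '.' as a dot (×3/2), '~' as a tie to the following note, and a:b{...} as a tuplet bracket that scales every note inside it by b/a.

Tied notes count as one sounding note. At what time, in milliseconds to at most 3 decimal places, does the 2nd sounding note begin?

1. 0.0ms @ 0 + 361.809ms (6/5)
2. 361.809ms @ 6/5 + 361.809ms (6/5)
3. 723.618ms @ 12/5 + 361.809ms (6/5)
4. 1085.427ms @ 18/5 + 361.809ms (6/5)
5. 1447.236ms @ 24/5 + 1266.332ms (21/5)
6. 2713.568ms @ 9 + 904.523ms (3)
7. 3618.09ms @ 12 + 1809.045ms (6)

note 2 onset = 6/5b = 361.809ms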